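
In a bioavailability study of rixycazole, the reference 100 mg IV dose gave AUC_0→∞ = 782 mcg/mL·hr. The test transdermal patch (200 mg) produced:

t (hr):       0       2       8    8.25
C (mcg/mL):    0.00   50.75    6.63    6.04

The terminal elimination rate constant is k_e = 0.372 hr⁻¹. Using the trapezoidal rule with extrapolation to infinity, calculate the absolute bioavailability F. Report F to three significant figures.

Trapezoidal AUC_0→8.25 (transdermal patch):
  [0→2]: (0.00+50.75)/2 × 2 = 50.75
  [2→8]: (50.75+6.63)/2 × 6 = 172.14
  [8→8.25]: (6.63+6.04)/2 × 0.25 = 1.58375
  Sum = 224.47375 mcg/mL·hr
Tail: C_last/k_e = 6.04/0.372 = 16.237
AUC_0→∞ (transdermal patch) = 224.47375 + 16.237 = 240.71075 mcg/mL·hr
F = (AUC_ev/D_ev)/(AUC_iv/D_iv) = (240.71075/200)/(782/100) = 1.20355/7.82 = 0.1539

F = 0.154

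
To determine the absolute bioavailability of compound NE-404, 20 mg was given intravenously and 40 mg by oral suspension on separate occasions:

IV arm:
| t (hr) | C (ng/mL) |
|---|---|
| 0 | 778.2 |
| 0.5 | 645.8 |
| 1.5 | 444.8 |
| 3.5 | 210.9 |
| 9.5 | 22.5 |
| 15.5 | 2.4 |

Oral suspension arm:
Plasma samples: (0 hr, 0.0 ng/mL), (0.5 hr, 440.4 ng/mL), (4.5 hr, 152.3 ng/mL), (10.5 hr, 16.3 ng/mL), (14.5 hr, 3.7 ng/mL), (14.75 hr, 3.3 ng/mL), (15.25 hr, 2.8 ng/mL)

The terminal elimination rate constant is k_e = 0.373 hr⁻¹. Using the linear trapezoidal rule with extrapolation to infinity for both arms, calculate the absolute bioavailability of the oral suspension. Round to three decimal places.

Trapezoidal AUC_0→15.5 (IV):
  [0→0.5]: (778.2+645.8)/2 × 0.5 = 356.0
  [0.5→1.5]: (645.8+444.8)/2 × 1 = 545.3
  [1.5→3.5]: (444.8+210.9)/2 × 2 = 655.7
  [3.5→9.5]: (210.9+22.5)/2 × 6 = 700.2
  [9.5→15.5]: (22.5+2.4)/2 × 6 = 74.7
  Sum = 2331.9 ng/mL·hr
IV tail: 2.4/0.373 = 6.434; AUC_iv,0→∞ = 2331.9 + 6.434 = 2338.334 ng/mL·hr
Trapezoidal AUC_0→15.25 (oral suspension):
  [0→0.5]: (0.0+440.4)/2 × 0.5 = 110.1
  [0.5→4.5]: (440.4+152.3)/2 × 4 = 1185.4
  [4.5→10.5]: (152.3+16.3)/2 × 6 = 505.8
  [10.5→14.5]: (16.3+3.7)/2 × 4 = 40.0
  [14.5→14.75]: (3.7+3.3)/2 × 0.25 = 0.875
  [14.75→15.25]: (3.3+2.8)/2 × 0.5 = 1.525
  Sum = 1843.7 ng/mL·hr
oral suspension tail: 2.8/0.373 = 7.507; AUC_ev,0→∞ = 1843.7 + 7.507 = 1851.207 ng/mL·hr
F = (AUC_ev/D_ev)/(AUC_iv/D_iv) = (1851.207/40)/(2338.334/20) = 46.280175/116.9167 = 0.3958

F = 0.396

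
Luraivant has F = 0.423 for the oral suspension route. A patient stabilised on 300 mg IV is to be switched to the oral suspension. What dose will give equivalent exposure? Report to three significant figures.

D_oral = 709 mg

For equal systemic exposure: F × D_ev = D_iv
D_ev = D_iv / F = 300 / 0.423 = 709.22 mg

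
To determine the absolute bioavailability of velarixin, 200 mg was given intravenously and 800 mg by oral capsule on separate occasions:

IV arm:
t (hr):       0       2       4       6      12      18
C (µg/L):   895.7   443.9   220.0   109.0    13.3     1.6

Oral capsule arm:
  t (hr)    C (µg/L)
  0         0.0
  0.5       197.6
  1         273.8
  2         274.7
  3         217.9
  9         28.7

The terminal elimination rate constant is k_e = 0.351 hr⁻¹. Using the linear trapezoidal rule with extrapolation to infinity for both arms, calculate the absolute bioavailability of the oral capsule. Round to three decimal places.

F = 0.137

Trapezoidal AUC_0→18 (IV):
  [0→2]: (895.7+443.9)/2 × 2 = 1339.6
  [2→4]: (443.9+220.0)/2 × 2 = 663.9
  [4→6]: (220.0+109.0)/2 × 2 = 329.0
  [6→12]: (109.0+13.3)/2 × 6 = 366.9
  [12→18]: (13.3+1.6)/2 × 6 = 44.7
  Sum = 2744.1 µg/L·hr
IV tail: 1.6/0.351 = 4.558; AUC_iv,0→∞ = 2744.1 + 4.558 = 2748.658 µg/L·hr
Trapezoidal AUC_0→9 (oral capsule):
  [0→0.5]: (0.0+197.6)/2 × 0.5 = 49.4
  [0.5→1]: (197.6+273.8)/2 × 0.5 = 117.85
  [1→2]: (273.8+274.7)/2 × 1 = 274.25
  [2→3]: (274.7+217.9)/2 × 1 = 246.3
  [3→9]: (217.9+28.7)/2 × 6 = 739.8
  Sum = 1427.6 µg/L·hr
oral capsule tail: 28.7/0.351 = 81.766; AUC_ev,0→∞ = 1427.6 + 81.766 = 1509.366 µg/L·hr
F = (AUC_ev/D_ev)/(AUC_iv/D_iv) = (1509.366/800)/(2748.658/200) = 1.8867075/13.74329 = 0.1373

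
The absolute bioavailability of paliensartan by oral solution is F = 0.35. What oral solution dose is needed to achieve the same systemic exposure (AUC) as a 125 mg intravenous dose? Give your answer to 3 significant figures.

For equal systemic exposure: F × D_ev = D_iv
D_ev = D_iv / F = 125 / 0.35 = 357.143 mg

D_oral = 357 mg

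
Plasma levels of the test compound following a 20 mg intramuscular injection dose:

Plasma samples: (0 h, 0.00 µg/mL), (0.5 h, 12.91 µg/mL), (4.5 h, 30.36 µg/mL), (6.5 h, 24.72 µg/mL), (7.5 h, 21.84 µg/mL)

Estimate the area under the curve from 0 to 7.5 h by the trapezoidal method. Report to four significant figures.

Trapezoidal AUC_0→7.5:
  [0→0.5]: (0.00+12.91)/2 × 0.5 = 3.2275
  [0.5→4.5]: (12.91+30.36)/2 × 4 = 86.54
  [4.5→6.5]: (30.36+24.72)/2 × 2 = 55.08
  [6.5→7.5]: (24.72+21.84)/2 × 1 = 23.28
  Sum = 168.1275 µg/mL·h

AUC = 168.1 µg/mL·h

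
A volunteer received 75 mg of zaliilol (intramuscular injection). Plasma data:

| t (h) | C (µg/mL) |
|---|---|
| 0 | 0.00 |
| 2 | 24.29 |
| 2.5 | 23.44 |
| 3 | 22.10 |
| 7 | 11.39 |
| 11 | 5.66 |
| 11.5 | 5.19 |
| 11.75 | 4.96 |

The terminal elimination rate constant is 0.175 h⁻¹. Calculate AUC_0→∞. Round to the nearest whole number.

Trapezoidal AUC_0→11.75:
  [0→2]: (0.00+24.29)/2 × 2 = 24.29
  [2→2.5]: (24.29+23.44)/2 × 0.5 = 11.9325
  [2.5→3]: (23.44+22.10)/2 × 0.5 = 11.385
  [3→7]: (22.10+11.39)/2 × 4 = 66.98
  [7→11]: (11.39+5.66)/2 × 4 = 34.1
  [11→11.5]: (5.66+5.19)/2 × 0.5 = 2.7125
  [11.5→11.75]: (5.19+4.96)/2 × 0.25 = 1.26875
  Sum = 152.66875 µg/mL·h
Extrapolated tail: C_last / k_e = 4.96 / 0.175 = 28.343
AUC_0→∞ = 152.66875 + 28.343 = 181.01175 µg/mL·h

AUC = 181 µg/mL·h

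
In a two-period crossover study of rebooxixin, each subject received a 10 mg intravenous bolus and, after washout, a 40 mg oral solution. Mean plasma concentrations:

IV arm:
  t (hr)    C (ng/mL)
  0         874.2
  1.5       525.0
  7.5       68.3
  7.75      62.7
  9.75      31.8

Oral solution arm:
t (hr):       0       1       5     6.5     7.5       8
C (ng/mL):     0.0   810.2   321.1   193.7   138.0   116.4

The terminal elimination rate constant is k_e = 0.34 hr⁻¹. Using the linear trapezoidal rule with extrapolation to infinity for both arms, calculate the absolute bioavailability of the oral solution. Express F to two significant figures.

Trapezoidal AUC_0→9.75 (IV):
  [0→1.5]: (874.2+525.0)/2 × 1.5 = 1049.4
  [1.5→7.5]: (525.0+68.3)/2 × 6 = 1779.9
  [7.5→7.75]: (68.3+62.7)/2 × 0.25 = 16.375
  [7.75→9.75]: (62.7+31.8)/2 × 2 = 94.5
  Sum = 2940.175 ng/mL·hr
IV tail: 31.8/0.34 = 93.529; AUC_iv,0→∞ = 2940.175 + 93.529 = 3033.704 ng/mL·hr
Trapezoidal AUC_0→8 (oral solution):
  [0→1]: (0.0+810.2)/2 × 1 = 405.1
  [1→5]: (810.2+321.1)/2 × 4 = 2262.6
  [5→6.5]: (321.1+193.7)/2 × 1.5 = 386.1
  [6.5→7.5]: (193.7+138.0)/2 × 1 = 165.85
  [7.5→8]: (138.0+116.4)/2 × 0.5 = 63.6
  Sum = 3283.25 ng/mL·hr
oral solution tail: 116.4/0.34 = 342.353; AUC_ev,0→∞ = 3283.25 + 342.353 = 3625.603 ng/mL·hr
F = (AUC_ev/D_ev)/(AUC_iv/D_iv) = (3625.603/40)/(3033.704/10) = 90.640075/303.3704 = 0.2988

F = 0.30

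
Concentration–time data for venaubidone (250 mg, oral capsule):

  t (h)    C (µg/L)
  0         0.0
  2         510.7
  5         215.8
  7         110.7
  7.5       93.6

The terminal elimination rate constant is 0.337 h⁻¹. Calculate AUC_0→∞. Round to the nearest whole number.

Trapezoidal AUC_0→7.5:
  [0→2]: (0.0+510.7)/2 × 2 = 510.7
  [2→5]: (510.7+215.8)/2 × 3 = 1089.75
  [5→7]: (215.8+110.7)/2 × 2 = 326.5
  [7→7.5]: (110.7+93.6)/2 × 0.5 = 51.075
  Sum = 1978.025 µg/L·h
Extrapolated tail: C_last / k_e = 93.6 / 0.337 = 277.745
AUC_0→∞ = 1978.025 + 277.745 = 2255.77 µg/L·h

AUC = 2256 µg/L·h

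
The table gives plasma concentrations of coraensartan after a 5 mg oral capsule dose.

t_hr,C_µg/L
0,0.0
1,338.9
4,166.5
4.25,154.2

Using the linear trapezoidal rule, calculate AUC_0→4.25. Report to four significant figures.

AUC = 967.6 µg/L·hr

Trapezoidal AUC_0→4.25:
  [0→1]: (0.0+338.9)/2 × 1 = 169.45
  [1→4]: (338.9+166.5)/2 × 3 = 758.1
  [4→4.25]: (166.5+154.2)/2 × 0.25 = 40.0875
  Sum = 967.6375 µg/L·hr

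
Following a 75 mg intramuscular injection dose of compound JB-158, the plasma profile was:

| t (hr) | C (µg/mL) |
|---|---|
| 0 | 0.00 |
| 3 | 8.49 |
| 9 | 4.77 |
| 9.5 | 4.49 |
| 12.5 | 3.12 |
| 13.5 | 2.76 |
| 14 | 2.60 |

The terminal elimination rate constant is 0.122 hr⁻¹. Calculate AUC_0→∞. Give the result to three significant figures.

Trapezoidal AUC_0→14:
  [0→3]: (0.00+8.49)/2 × 3 = 12.735
  [3→9]: (8.49+4.77)/2 × 6 = 39.78
  [9→9.5]: (4.77+4.49)/2 × 0.5 = 2.315
  [9.5→12.5]: (4.49+3.12)/2 × 3 = 11.415
  [12.5→13.5]: (3.12+2.76)/2 × 1 = 2.94
  [13.5→14]: (2.76+2.60)/2 × 0.5 = 1.34
  Sum = 70.525 µg/mL·hr
Extrapolated tail: C_last / k_e = 2.60 / 0.122 = 21.311
AUC_0→∞ = 70.525 + 21.311 = 91.836 µg/mL·hr

AUC = 91.8 µg/mL·hr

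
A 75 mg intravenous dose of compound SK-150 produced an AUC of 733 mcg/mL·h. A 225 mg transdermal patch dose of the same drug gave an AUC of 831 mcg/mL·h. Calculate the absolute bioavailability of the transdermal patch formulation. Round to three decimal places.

F = 0.378

F = (AUC_ev / D_ev) / (AUC_iv / D_iv)
  = (831/225) / (733/75)
  = 3.69333 / 9.77333 = 0.3779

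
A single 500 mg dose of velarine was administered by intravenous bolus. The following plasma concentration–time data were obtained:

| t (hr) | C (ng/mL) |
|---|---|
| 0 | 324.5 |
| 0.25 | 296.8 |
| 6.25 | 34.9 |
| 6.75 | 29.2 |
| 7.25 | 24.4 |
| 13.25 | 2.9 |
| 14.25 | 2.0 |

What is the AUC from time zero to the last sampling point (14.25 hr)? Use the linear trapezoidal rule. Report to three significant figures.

Trapezoidal AUC_0→14.25:
  [0→0.25]: (324.5+296.8)/2 × 0.25 = 77.6625
  [0.25→6.25]: (296.8+34.9)/2 × 6 = 995.1
  [6.25→6.75]: (34.9+29.2)/2 × 0.5 = 16.025
  [6.75→7.25]: (29.2+24.4)/2 × 0.5 = 13.4
  [7.25→13.25]: (24.4+2.9)/2 × 6 = 81.9
  [13.25→14.25]: (2.9+2.0)/2 × 1 = 2.45
  Sum = 1186.5375 ng/mL·hr

AUC = 1190 ng/mL·hr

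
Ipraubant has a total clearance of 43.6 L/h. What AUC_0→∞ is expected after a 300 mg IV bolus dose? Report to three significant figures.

AUC = 6.88 mg/L·h

AUC_0→∞ = Dose_iv / CL
        = 300 / 43.6 = 6.88073 mg/L·h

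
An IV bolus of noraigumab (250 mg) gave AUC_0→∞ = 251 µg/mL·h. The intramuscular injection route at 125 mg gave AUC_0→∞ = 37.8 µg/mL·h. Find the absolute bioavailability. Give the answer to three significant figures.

F = 0.301

F = (AUC_ev / D_ev) / (AUC_iv / D_iv)
  = (37.8/125) / (251/250)
  = 0.3024 / 1.004 = 0.3012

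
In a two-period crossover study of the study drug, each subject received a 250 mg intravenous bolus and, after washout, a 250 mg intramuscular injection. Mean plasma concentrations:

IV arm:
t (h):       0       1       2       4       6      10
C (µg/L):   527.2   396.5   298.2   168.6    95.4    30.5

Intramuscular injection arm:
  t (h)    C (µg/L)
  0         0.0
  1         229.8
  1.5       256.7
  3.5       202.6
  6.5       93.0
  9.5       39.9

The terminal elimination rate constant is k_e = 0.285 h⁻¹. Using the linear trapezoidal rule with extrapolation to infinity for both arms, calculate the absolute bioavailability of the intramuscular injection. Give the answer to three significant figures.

F = 0.779

Trapezoidal AUC_0→10 (IV):
  [0→1]: (527.2+396.5)/2 × 1 = 461.85
  [1→2]: (396.5+298.2)/2 × 1 = 347.35
  [2→4]: (298.2+168.6)/2 × 2 = 466.8
  [4→6]: (168.6+95.4)/2 × 2 = 264.0
  [6→10]: (95.4+30.5)/2 × 4 = 251.8
  Sum = 1791.8 µg/L·h
IV tail: 30.5/0.285 = 107.018; AUC_iv,0→∞ = 1791.8 + 107.018 = 1898.818 µg/L·h
Trapezoidal AUC_0→9.5 (intramuscular injection):
  [0→1]: (0.0+229.8)/2 × 1 = 114.9
  [1→1.5]: (229.8+256.7)/2 × 0.5 = 121.625
  [1.5→3.5]: (256.7+202.6)/2 × 2 = 459.3
  [3.5→6.5]: (202.6+93.0)/2 × 3 = 443.4
  [6.5→9.5]: (93.0+39.9)/2 × 3 = 199.35
  Sum = 1338.575 µg/L·h
intramuscular injection tail: 39.9/0.285 = 140.000; AUC_ev,0→∞ = 1338.575 + 140.000 = 1478.575 µg/L·h
F = (AUC_ev/D_ev)/(AUC_iv/D_iv) = (1478.575/250)/(1898.818/250) = 5.9143/7.595272 = 0.7787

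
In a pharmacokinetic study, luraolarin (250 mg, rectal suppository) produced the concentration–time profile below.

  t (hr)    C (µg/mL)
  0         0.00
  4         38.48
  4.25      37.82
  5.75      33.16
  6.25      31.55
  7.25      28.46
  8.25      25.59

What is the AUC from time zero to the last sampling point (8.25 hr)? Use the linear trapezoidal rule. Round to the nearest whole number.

Trapezoidal AUC_0→8.25:
  [0→4]: (0.00+38.48)/2 × 4 = 76.96
  [4→4.25]: (38.48+37.82)/2 × 0.25 = 9.5375
  [4.25→5.75]: (37.82+33.16)/2 × 1.5 = 53.235
  [5.75→6.25]: (33.16+31.55)/2 × 0.5 = 16.1775
  [6.25→7.25]: (31.55+28.46)/2 × 1 = 30.005
  [7.25→8.25]: (28.46+25.59)/2 × 1 = 27.025
  Sum = 212.94 µg/mL·hr

AUC = 213 µg/mL·hr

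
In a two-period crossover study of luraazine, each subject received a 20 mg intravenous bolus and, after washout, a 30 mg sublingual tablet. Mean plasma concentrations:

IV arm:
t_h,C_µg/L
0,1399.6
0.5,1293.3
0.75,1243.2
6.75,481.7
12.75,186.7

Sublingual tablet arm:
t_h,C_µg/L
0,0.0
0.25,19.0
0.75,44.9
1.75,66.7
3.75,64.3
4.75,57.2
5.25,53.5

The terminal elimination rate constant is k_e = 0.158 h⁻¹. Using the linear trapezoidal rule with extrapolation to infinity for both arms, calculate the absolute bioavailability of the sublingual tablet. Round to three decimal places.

Trapezoidal AUC_0→12.75 (IV):
  [0→0.5]: (1399.6+1293.3)/2 × 0.5 = 673.225
  [0.5→0.75]: (1293.3+1243.2)/2 × 0.25 = 317.0625
  [0.75→6.75]: (1243.2+481.7)/2 × 6 = 5174.7
  [6.75→12.75]: (481.7+186.7)/2 × 6 = 2005.2
  Sum = 8170.1875 µg/L·h
IV tail: 186.7/0.158 = 1181.646; AUC_iv,0→∞ = 8170.1875 + 1181.646 = 9351.8335 µg/L·h
Trapezoidal AUC_0→5.25 (sublingual tablet):
  [0→0.25]: (0.0+19.0)/2 × 0.25 = 2.375
  [0.25→0.75]: (19.0+44.9)/2 × 0.5 = 15.975
  [0.75→1.75]: (44.9+66.7)/2 × 1 = 55.8
  [1.75→3.75]: (66.7+64.3)/2 × 2 = 131.0
  [3.75→4.75]: (64.3+57.2)/2 × 1 = 60.75
  [4.75→5.25]: (57.2+53.5)/2 × 0.5 = 27.675
  Sum = 293.575 µg/L·h
sublingual tablet tail: 53.5/0.158 = 338.608; AUC_ev,0→∞ = 293.575 + 338.608 = 632.183 µg/L·h
F = (AUC_ev/D_ev)/(AUC_iv/D_iv) = (632.183/30)/(9351.8335/20) = 21.0728/467.592 = 0.0451

F = 0.045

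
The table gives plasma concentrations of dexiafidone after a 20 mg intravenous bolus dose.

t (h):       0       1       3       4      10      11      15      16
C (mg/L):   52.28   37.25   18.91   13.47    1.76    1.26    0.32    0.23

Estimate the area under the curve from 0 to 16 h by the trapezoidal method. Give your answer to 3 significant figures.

Trapezoidal AUC_0→16:
  [0→1]: (52.28+37.25)/2 × 1 = 44.765
  [1→3]: (37.25+18.91)/2 × 2 = 56.16
  [3→4]: (18.91+13.47)/2 × 1 = 16.19
  [4→10]: (13.47+1.76)/2 × 6 = 45.69
  [10→11]: (1.76+1.26)/2 × 1 = 1.51
  [11→15]: (1.26+0.32)/2 × 4 = 3.16
  [15→16]: (0.32+0.23)/2 × 1 = 0.275
  Sum = 167.75 mg/L·h

AUC = 168 mg/L·h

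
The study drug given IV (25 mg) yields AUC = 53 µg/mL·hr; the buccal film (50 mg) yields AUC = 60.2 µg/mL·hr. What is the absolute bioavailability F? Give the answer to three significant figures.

F = (AUC_ev / D_ev) / (AUC_iv / D_iv)
  = (60.2/50) / (53/25)
  = 1.204 / 2.12 = 0.5679

F = 0.568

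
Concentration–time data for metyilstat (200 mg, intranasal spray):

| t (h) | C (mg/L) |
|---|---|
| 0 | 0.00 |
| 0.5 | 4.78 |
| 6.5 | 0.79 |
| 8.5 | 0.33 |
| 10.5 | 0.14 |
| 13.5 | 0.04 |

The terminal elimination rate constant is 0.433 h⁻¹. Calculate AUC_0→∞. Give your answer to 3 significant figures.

AUC = 19.9 mg/L·h

Trapezoidal AUC_0→13.5:
  [0→0.5]: (0.00+4.78)/2 × 0.5 = 1.195
  [0.5→6.5]: (4.78+0.79)/2 × 6 = 16.71
  [6.5→8.5]: (0.79+0.33)/2 × 2 = 1.12
  [8.5→10.5]: (0.33+0.14)/2 × 2 = 0.47
  [10.5→13.5]: (0.14+0.04)/2 × 3 = 0.27
  Sum = 19.765 mg/L·h
Extrapolated tail: C_last / k_e = 0.04 / 0.433 = 0.092
AUC_0→∞ = 19.765 + 0.092 = 19.857 mg/L·h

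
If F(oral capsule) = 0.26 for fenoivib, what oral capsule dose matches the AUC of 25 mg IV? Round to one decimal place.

For equal systemic exposure: F × D_ev = D_iv
D_ev = D_iv / F = 25 / 0.26 = 96.1538 mg

D_oral = 96.2 mg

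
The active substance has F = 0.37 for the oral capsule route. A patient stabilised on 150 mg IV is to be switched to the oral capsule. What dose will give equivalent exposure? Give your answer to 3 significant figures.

For equal systemic exposure: F × D_ev = D_iv
D_ev = D_iv / F = 150 / 0.37 = 405.405 mg

D_oral = 405 mg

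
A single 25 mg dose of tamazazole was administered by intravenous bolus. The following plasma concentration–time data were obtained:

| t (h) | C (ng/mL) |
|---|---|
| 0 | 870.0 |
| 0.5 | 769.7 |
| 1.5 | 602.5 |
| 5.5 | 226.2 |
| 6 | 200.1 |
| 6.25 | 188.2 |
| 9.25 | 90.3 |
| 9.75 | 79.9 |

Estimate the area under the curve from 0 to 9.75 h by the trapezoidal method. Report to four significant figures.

AUC = 3369 ng/mL·h

Trapezoidal AUC_0→9.75:
  [0→0.5]: (870.0+769.7)/2 × 0.5 = 409.925
  [0.5→1.5]: (769.7+602.5)/2 × 1 = 686.1
  [1.5→5.5]: (602.5+226.2)/2 × 4 = 1657.4
  [5.5→6]: (226.2+200.1)/2 × 0.5 = 106.575
  [6→6.25]: (200.1+188.2)/2 × 0.25 = 48.5375
  [6.25→9.25]: (188.2+90.3)/2 × 3 = 417.75
  [9.25→9.75]: (90.3+79.9)/2 × 0.5 = 42.55
  Sum = 3368.8375 ng/mL·h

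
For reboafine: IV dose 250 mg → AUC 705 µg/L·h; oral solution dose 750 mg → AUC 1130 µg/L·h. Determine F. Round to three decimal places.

F = (AUC_ev / D_ev) / (AUC_iv / D_iv)
  = (1130/750) / (705/250)
  = 1.50667 / 2.82 = 0.5343

F = 0.534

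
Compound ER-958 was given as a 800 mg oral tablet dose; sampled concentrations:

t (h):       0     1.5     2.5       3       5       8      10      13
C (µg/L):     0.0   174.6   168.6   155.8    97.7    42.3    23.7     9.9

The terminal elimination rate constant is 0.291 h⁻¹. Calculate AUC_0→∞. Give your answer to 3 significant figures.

AUC = 998 µg/L·h

Trapezoidal AUC_0→13:
  [0→1.5]: (0.0+174.6)/2 × 1.5 = 130.95
  [1.5→2.5]: (174.6+168.6)/2 × 1 = 171.6
  [2.5→3]: (168.6+155.8)/2 × 0.5 = 81.1
  [3→5]: (155.8+97.7)/2 × 2 = 253.5
  [5→8]: (97.7+42.3)/2 × 3 = 210.0
  [8→10]: (42.3+23.7)/2 × 2 = 66.0
  [10→13]: (23.7+9.9)/2 × 3 = 50.4
  Sum = 963.55 µg/L·h
Extrapolated tail: C_last / k_e = 9.9 / 0.291 = 34.021
AUC_0→∞ = 963.55 + 34.021 = 997.571 µg/L·h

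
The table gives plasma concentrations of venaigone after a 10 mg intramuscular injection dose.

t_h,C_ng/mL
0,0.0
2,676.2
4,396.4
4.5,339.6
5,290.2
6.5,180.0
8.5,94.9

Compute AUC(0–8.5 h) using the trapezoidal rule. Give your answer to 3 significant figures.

AUC = 2720 ng/mL·h

Trapezoidal AUC_0→8.5:
  [0→2]: (0.0+676.2)/2 × 2 = 676.2
  [2→4]: (676.2+396.4)/2 × 2 = 1072.6
  [4→4.5]: (396.4+339.6)/2 × 0.5 = 184.0
  [4.5→5]: (339.6+290.2)/2 × 0.5 = 157.45
  [5→6.5]: (290.2+180.0)/2 × 1.5 = 352.65
  [6.5→8.5]: (180.0+94.9)/2 × 2 = 274.9
  Sum = 2717.8 ng/mL·h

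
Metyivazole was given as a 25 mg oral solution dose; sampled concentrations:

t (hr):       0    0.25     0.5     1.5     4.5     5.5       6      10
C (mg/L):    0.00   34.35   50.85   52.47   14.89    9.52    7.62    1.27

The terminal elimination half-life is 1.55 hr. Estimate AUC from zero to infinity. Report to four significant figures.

AUC = 204.8 mg/L·hr

Trapezoidal AUC_0→10:
  [0→0.25]: (0.00+34.35)/2 × 0.25 = 4.29375
  [0.25→0.5]: (34.35+50.85)/2 × 0.25 = 10.65
  [0.5→1.5]: (50.85+52.47)/2 × 1 = 51.66
  [1.5→4.5]: (52.47+14.89)/2 × 3 = 101.04
  [4.5→5.5]: (14.89+9.52)/2 × 1 = 12.205
  [5.5→6]: (9.52+7.62)/2 × 0.5 = 4.285
  [6→10]: (7.62+1.27)/2 × 4 = 17.78
  Sum = 201.91375 mg/L·hr
k_e = ln2 / t½ = 0.693147 / 1.55 = 0.4472 hr^-1
Extrapolated tail: C_last / k_e = 1.27 / 0.4472 = 2.840
AUC_0→∞ = 201.91375 + 2.840 = 204.75375 mg/L·hr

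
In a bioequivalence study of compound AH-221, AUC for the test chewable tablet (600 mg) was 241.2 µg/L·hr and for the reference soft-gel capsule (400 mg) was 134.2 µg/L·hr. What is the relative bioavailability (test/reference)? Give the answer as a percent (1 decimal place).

F_rel = 119.8%

F_rel = (AUC_test/D_test) / (AUC_ref/D_ref)
      = (241.2/600) / (134.2/400)
      = 0.402 / 0.3355 = 1.1982 = 119.82%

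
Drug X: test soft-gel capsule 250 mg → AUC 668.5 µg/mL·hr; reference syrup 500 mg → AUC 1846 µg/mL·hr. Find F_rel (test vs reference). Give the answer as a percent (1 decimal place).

F_rel = (AUC_test/D_test) / (AUC_ref/D_ref)
      = (668.5/250) / (1846/500)
      = 2.674 / 3.692 = 0.7243 = 72.43%

F_rel = 72.4%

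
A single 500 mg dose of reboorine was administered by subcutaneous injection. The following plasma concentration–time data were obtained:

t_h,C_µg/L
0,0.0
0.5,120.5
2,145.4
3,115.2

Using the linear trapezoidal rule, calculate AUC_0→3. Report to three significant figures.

Trapezoidal AUC_0→3:
  [0→0.5]: (0.0+120.5)/2 × 0.5 = 30.125
  [0.5→2]: (120.5+145.4)/2 × 1.5 = 199.425
  [2→3]: (145.4+115.2)/2 × 1 = 130.3
  Sum = 359.85 µg/L·h

AUC = 360 µg/L·h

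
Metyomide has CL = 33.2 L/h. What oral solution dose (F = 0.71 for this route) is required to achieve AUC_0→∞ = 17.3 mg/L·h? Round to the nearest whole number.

Dose = CL × AUC_0→∞ / F
     = 33.2 × 17.3 / 0.71 = 808.958 mg

Dose = 809 mg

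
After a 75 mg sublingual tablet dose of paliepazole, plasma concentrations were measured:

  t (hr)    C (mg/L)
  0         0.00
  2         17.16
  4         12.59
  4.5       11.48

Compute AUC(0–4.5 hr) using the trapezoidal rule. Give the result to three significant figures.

AUC = 52.9 mg/L·hr

Trapezoidal AUC_0→4.5:
  [0→2]: (0.00+17.16)/2 × 2 = 17.16
  [2→4]: (17.16+12.59)/2 × 2 = 29.75
  [4→4.5]: (12.59+11.48)/2 × 0.5 = 6.0175
  Sum = 52.9275 mg/L·hr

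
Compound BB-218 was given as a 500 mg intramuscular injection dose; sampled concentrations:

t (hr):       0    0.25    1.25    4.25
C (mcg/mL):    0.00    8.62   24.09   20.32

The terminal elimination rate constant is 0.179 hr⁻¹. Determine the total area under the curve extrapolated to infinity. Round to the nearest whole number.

AUC = 198 mcg/mL·hr

Trapezoidal AUC_0→4.25:
  [0→0.25]: (0.00+8.62)/2 × 0.25 = 1.0775
  [0.25→1.25]: (8.62+24.09)/2 × 1 = 16.355
  [1.25→4.25]: (24.09+20.32)/2 × 3 = 66.615
  Sum = 84.0475 mcg/mL·hr
Extrapolated tail: C_last / k_e = 20.32 / 0.179 = 113.520
AUC_0→∞ = 84.0475 + 113.520 = 197.5675 mcg/mL·hr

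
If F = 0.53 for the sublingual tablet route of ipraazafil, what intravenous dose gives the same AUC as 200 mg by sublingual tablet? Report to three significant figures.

Systemic exposure from an extravascular dose = F × D_ev, so the equivalent IV dose is F × D_ev.
D_iv = F × D_ev = 0.53 × 200 = 106 mg

D_iv = 106 mg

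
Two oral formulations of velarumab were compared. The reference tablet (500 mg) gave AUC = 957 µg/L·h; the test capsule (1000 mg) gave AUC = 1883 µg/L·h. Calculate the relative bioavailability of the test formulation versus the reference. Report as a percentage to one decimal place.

F_rel = 98.4%

F_rel = (AUC_test/D_test) / (AUC_ref/D_ref)
      = (1883/1000) / (957/500)
      = 1.883 / 1.914 = 0.9838 = 98.38%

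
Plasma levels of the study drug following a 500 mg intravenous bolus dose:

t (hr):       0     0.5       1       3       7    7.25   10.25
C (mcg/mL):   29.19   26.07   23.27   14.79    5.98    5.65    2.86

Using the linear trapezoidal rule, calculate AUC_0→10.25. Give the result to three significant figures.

AUC = 120 mcg/mL·hr

Trapezoidal AUC_0→10.25:
  [0→0.5]: (29.19+26.07)/2 × 0.5 = 13.815
  [0.5→1]: (26.07+23.27)/2 × 0.5 = 12.335
  [1→3]: (23.27+14.79)/2 × 2 = 38.06
  [3→7]: (14.79+5.98)/2 × 4 = 41.54
  [7→7.25]: (5.98+5.65)/2 × 0.25 = 1.45375
  [7.25→10.25]: (5.65+2.86)/2 × 3 = 12.765
  Sum = 119.96875 mcg/mL·hr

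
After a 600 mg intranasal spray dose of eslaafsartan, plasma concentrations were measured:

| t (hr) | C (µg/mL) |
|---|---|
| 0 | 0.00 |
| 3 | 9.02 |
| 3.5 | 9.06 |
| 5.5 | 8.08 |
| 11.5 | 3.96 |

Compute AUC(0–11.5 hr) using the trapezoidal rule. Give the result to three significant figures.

AUC = 71.3 µg/mL·hr

Trapezoidal AUC_0→11.5:
  [0→3]: (0.00+9.02)/2 × 3 = 13.53
  [3→3.5]: (9.02+9.06)/2 × 0.5 = 4.52
  [3.5→5.5]: (9.06+8.08)/2 × 2 = 17.14
  [5.5→11.5]: (8.08+3.96)/2 × 6 = 36.12
  Sum = 71.31 µg/mL·hr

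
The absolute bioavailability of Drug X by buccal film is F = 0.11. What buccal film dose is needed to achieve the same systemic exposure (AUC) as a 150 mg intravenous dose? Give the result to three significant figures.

For equal systemic exposure: F × D_ev = D_iv
D_ev = D_iv / F = 150 / 0.11 = 1363.64 mg

D_buccal = 1360 mg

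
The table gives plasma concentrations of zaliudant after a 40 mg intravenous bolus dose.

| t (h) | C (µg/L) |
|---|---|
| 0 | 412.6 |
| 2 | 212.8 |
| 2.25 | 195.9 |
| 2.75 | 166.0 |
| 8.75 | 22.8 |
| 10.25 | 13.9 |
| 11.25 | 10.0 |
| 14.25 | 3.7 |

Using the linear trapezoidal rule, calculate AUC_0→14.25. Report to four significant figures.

AUC = 1393 µg/L·h

Trapezoidal AUC_0→14.25:
  [0→2]: (412.6+212.8)/2 × 2 = 625.4
  [2→2.25]: (212.8+195.9)/2 × 0.25 = 51.0875
  [2.25→2.75]: (195.9+166.0)/2 × 0.5 = 90.475
  [2.75→8.75]: (166.0+22.8)/2 × 6 = 566.4
  [8.75→10.25]: (22.8+13.9)/2 × 1.5 = 27.525
  [10.25→11.25]: (13.9+10.0)/2 × 1 = 11.95
  [11.25→14.25]: (10.0+3.7)/2 × 3 = 20.55
  Sum = 1393.3875 µg/L·h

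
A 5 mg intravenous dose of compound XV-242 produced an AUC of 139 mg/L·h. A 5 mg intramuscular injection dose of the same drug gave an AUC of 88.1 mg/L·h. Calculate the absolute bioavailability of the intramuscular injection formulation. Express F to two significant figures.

F = 0.63

F = (AUC_ev / D_ev) / (AUC_iv / D_iv)
  = (88.1/5) / (139/5)
  = 17.62 / 27.8 = 0.6338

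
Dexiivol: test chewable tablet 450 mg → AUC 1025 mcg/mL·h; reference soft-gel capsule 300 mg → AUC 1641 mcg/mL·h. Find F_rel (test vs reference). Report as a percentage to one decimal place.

F_rel = 41.6%

F_rel = (AUC_test/D_test) / (AUC_ref/D_ref)
      = (1025/450) / (1641/300)
      = 2.27778 / 5.47 = 0.4164 = 41.64%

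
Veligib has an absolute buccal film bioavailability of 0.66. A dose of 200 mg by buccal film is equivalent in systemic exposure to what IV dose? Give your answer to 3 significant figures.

D_iv = 132 mg

Systemic exposure from an extravascular dose = F × D_ev, so the equivalent IV dose is F × D_ev.
D_iv = F × D_ev = 0.66 × 200 = 132 mg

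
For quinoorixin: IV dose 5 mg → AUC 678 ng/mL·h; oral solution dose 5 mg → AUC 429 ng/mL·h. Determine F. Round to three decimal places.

F = (AUC_ev / D_ev) / (AUC_iv / D_iv)
  = (429/5) / (678/5)
  = 85.8 / 135.6 = 0.6327

F = 0.633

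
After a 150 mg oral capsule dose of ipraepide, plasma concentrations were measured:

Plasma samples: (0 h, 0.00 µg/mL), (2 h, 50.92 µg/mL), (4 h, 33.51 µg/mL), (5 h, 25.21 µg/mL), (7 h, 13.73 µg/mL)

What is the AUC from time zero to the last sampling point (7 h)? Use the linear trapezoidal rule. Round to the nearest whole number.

AUC = 204 µg/mL·h

Trapezoidal AUC_0→7:
  [0→2]: (0.00+50.92)/2 × 2 = 50.92
  [2→4]: (50.92+33.51)/2 × 2 = 84.43
  [4→5]: (33.51+25.21)/2 × 1 = 29.36
  [5→7]: (25.21+13.73)/2 × 2 = 38.94
  Sum = 203.65 µg/mL·h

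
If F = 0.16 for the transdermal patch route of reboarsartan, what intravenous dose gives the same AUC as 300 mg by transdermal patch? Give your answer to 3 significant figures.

Systemic exposure from an extravascular dose = F × D_ev, so the equivalent IV dose is F × D_ev.
D_iv = F × D_ev = 0.16 × 300 = 48 mg

D_iv = 48.0 mg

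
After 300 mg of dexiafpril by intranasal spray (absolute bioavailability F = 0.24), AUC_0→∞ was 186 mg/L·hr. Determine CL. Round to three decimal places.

CL = 0.387 L/hr

CL = F × Dose / AUC_0→∞
   = 0.24 × 300 / 186 = 0.387097 L/hr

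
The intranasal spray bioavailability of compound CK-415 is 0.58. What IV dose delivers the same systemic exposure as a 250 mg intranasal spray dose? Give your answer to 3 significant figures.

D_iv = 145 mg

Systemic exposure from an extravascular dose = F × D_ev, so the equivalent IV dose is F × D_ev.
D_iv = F × D_ev = 0.58 × 250 = 145 mg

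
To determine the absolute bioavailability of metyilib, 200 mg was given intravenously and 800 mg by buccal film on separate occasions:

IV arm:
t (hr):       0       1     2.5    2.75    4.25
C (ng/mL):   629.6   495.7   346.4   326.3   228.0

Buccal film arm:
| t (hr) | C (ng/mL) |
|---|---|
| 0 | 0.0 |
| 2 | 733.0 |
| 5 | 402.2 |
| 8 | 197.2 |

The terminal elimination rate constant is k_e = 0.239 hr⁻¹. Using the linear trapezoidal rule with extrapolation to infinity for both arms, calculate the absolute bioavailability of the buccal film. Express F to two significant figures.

Trapezoidal AUC_0→4.25 (IV):
  [0→1]: (629.6+495.7)/2 × 1 = 562.65
  [1→2.5]: (495.7+346.4)/2 × 1.5 = 631.575
  [2.5→2.75]: (346.4+326.3)/2 × 0.25 = 84.0875
  [2.75→4.25]: (326.3+228.0)/2 × 1.5 = 415.725
  Sum = 1694.0375 ng/mL·hr
IV tail: 228.0/0.239 = 953.975; AUC_iv,0→∞ = 1694.0375 + 953.975 = 2648.0125 ng/mL·hr
Trapezoidal AUC_0→8 (buccal film):
  [0→2]: (0.0+733.0)/2 × 2 = 733.0
  [2→5]: (733.0+402.2)/2 × 3 = 1702.8
  [5→8]: (402.2+197.2)/2 × 3 = 899.1
  Sum = 3334.9 ng/mL·hr
buccal film tail: 197.2/0.239 = 825.105; AUC_ev,0→∞ = 3334.9 + 825.105 = 4160.005 ng/mL·hr
F = (AUC_ev/D_ev)/(AUC_iv/D_iv) = (4160.005/800)/(2648.0125/200) = 5.20001/13.2401 = 0.3927

F = 0.39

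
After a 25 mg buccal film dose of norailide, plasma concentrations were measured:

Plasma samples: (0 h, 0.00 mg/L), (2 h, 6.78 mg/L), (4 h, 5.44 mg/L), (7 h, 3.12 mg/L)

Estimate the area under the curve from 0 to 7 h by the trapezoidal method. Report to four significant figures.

AUC = 31.84 mg/L·h

Trapezoidal AUC_0→7:
  [0→2]: (0.00+6.78)/2 × 2 = 6.78
  [2→4]: (6.78+5.44)/2 × 2 = 12.22
  [4→7]: (5.44+3.12)/2 × 3 = 12.84
  Sum = 31.84 mg/L·h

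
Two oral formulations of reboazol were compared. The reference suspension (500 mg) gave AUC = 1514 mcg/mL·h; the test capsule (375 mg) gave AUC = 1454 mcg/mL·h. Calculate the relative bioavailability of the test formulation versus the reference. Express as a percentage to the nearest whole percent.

F_rel = 128%

F_rel = (AUC_test/D_test) / (AUC_ref/D_ref)
      = (1454/375) / (1514/500)
      = 3.87733 / 3.028 = 1.2805 = 128.05%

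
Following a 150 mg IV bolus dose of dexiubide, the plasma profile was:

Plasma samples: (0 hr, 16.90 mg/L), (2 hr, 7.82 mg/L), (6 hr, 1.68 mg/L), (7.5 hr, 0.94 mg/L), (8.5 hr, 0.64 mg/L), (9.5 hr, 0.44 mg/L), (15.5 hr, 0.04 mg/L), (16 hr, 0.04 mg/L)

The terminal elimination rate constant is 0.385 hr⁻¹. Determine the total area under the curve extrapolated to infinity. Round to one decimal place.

AUC = 48.6 mg/L·hr

Trapezoidal AUC_0→16:
  [0→2]: (16.90+7.82)/2 × 2 = 24.72
  [2→6]: (7.82+1.68)/2 × 4 = 19.0
  [6→7.5]: (1.68+0.94)/2 × 1.5 = 1.965
  [7.5→8.5]: (0.94+0.64)/2 × 1 = 0.79
  [8.5→9.5]: (0.64+0.44)/2 × 1 = 0.54
  [9.5→15.5]: (0.44+0.04)/2 × 6 = 1.44
  [15.5→16]: (0.04+0.04)/2 × 0.5 = 0.02
  Sum = 48.475 mg/L·hr
Extrapolated tail: C_last / k_e = 0.04 / 0.385 = 0.104
AUC_0→∞ = 48.475 + 0.104 = 48.579 mg/L·hr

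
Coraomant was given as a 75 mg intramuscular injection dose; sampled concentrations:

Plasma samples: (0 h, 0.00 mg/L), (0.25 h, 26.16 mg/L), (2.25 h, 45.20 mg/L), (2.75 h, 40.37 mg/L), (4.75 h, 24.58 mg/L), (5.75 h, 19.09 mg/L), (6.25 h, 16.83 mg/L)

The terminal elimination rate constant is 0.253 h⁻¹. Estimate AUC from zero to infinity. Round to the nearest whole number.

Trapezoidal AUC_0→6.25:
  [0→0.25]: (0.00+26.16)/2 × 0.25 = 3.27
  [0.25→2.25]: (26.16+45.20)/2 × 2 = 71.36
  [2.25→2.75]: (45.20+40.37)/2 × 0.5 = 21.3925
  [2.75→4.75]: (40.37+24.58)/2 × 2 = 64.95
  [4.75→5.75]: (24.58+19.09)/2 × 1 = 21.835
  [5.75→6.25]: (19.09+16.83)/2 × 0.5 = 8.98
  Sum = 191.7875 mg/L·h
Extrapolated tail: C_last / k_e = 16.83 / 0.253 = 66.522
AUC_0→∞ = 191.7875 + 66.522 = 258.3095 mg/L·h

AUC = 258 mg/L·h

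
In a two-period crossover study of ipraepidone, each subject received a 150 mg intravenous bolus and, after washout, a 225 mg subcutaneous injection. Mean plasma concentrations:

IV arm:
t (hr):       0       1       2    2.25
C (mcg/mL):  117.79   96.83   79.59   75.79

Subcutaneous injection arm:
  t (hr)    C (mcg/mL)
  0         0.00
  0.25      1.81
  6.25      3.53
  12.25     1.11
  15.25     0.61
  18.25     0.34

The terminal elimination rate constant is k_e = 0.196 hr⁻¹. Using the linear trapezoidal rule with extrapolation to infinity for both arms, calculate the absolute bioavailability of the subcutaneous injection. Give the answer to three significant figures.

Trapezoidal AUC_0→2.25 (IV):
  [0→1]: (117.79+96.83)/2 × 1 = 107.31
  [1→2]: (96.83+79.59)/2 × 1 = 88.21
  [2→2.25]: (79.59+75.79)/2 × 0.25 = 19.4225
  Sum = 214.9425 mcg/mL·hr
IV tail: 75.79/0.196 = 386.684; AUC_iv,0→∞ = 214.9425 + 386.684 = 601.6265 mcg/mL·hr
Trapezoidal AUC_0→18.25 (subcutaneous injection):
  [0→0.25]: (0.00+1.81)/2 × 0.25 = 0.22625
  [0.25→6.25]: (1.81+3.53)/2 × 6 = 16.02
  [6.25→12.25]: (3.53+1.11)/2 × 6 = 13.92
  [12.25→15.25]: (1.11+0.61)/2 × 3 = 2.58
  [15.25→18.25]: (0.61+0.34)/2 × 3 = 1.425
  Sum = 34.17125 mcg/mL·hr
subcutaneous injection tail: 0.34/0.196 = 1.735; AUC_ev,0→∞ = 34.17125 + 1.735 = 35.90625 mcg/mL·hr
F = (AUC_ev/D_ev)/(AUC_iv/D_iv) = (35.90625/225)/(601.6265/150) = 0.159583/4.01084 = 0.0398

F = 0.0398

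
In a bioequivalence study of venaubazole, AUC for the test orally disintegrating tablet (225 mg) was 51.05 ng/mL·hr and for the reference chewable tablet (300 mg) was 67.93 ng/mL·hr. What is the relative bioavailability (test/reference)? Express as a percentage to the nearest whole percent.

F_rel = (AUC_test/D_test) / (AUC_ref/D_ref)
      = (51.05/225) / (67.93/300)
      = 0.226889 / 0.226433 = 1.0020 = 100.20%

F_rel = 100%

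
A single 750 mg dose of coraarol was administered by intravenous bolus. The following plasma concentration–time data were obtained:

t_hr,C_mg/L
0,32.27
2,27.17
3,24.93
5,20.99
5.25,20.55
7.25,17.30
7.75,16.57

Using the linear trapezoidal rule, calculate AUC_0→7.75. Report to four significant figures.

AUC = 182.9 mg/L·hr

Trapezoidal AUC_0→7.75:
  [0→2]: (32.27+27.17)/2 × 2 = 59.44
  [2→3]: (27.17+24.93)/2 × 1 = 26.05
  [3→5]: (24.93+20.99)/2 × 2 = 45.92
  [5→5.25]: (20.99+20.55)/2 × 0.25 = 5.1925
  [5.25→7.25]: (20.55+17.30)/2 × 2 = 37.85
  [7.25→7.75]: (17.30+16.57)/2 × 0.5 = 8.4675
  Sum = 182.92 mg/L·hr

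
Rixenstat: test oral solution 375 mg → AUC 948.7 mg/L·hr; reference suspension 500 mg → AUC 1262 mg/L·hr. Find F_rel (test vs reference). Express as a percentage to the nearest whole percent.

F_rel = (AUC_test/D_test) / (AUC_ref/D_ref)
      = (948.7/375) / (1262/500)
      = 2.52987 / 2.524 = 1.0023 = 100.23%

F_rel = 100%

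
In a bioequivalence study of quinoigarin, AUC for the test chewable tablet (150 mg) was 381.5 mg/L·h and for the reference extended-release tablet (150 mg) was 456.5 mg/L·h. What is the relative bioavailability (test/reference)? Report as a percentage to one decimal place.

F_rel = 83.6%

F_rel = (AUC_test/D_test) / (AUC_ref/D_ref)
      = (381.5/150) / (456.5/150)
      = 2.54333 / 3.04333 = 0.8357 = 83.57%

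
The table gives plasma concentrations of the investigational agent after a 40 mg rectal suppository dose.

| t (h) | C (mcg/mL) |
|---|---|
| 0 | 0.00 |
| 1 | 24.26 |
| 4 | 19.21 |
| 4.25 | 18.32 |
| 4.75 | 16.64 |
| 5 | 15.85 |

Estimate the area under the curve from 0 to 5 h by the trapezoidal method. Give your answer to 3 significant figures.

Trapezoidal AUC_0→5:
  [0→1]: (0.00+24.26)/2 × 1 = 12.13
  [1→4]: (24.26+19.21)/2 × 3 = 65.205
  [4→4.25]: (19.21+18.32)/2 × 0.25 = 4.69125
  [4.25→4.75]: (18.32+16.64)/2 × 0.5 = 8.74
  [4.75→5]: (16.64+15.85)/2 × 0.25 = 4.06125
  Sum = 94.8275 mcg/mL·h

AUC = 94.8 mcg/mL·h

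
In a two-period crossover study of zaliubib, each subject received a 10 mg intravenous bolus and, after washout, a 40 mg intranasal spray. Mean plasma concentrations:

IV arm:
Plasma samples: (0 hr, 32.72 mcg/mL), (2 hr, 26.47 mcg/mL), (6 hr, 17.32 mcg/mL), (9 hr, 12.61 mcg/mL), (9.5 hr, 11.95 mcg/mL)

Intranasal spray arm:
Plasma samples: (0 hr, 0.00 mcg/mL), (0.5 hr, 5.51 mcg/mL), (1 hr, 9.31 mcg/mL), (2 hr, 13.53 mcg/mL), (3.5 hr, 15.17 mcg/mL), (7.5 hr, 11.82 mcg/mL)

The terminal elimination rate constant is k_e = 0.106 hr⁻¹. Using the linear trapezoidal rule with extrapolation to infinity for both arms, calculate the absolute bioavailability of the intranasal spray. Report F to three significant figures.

Trapezoidal AUC_0→9.5 (IV):
  [0→2]: (32.72+26.47)/2 × 2 = 59.19
  [2→6]: (26.47+17.32)/2 × 4 = 87.58
  [6→9]: (17.32+12.61)/2 × 3 = 44.895
  [9→9.5]: (12.61+11.95)/2 × 0.5 = 6.14
  Sum = 197.805 mcg/mL·hr
IV tail: 11.95/0.106 = 112.736; AUC_iv,0→∞ = 197.805 + 112.736 = 310.541 mcg/mL·hr
Trapezoidal AUC_0→7.5 (intranasal spray):
  [0→0.5]: (0.00+5.51)/2 × 0.5 = 1.3775
  [0.5→1]: (5.51+9.31)/2 × 0.5 = 3.705
  [1→2]: (9.31+13.53)/2 × 1 = 11.42
  [2→3.5]: (13.53+15.17)/2 × 1.5 = 21.525
  [3.5→7.5]: (15.17+11.82)/2 × 4 = 53.98
  Sum = 92.0075 mcg/mL·hr
intranasal spray tail: 11.82/0.106 = 111.509; AUC_ev,0→∞ = 92.0075 + 111.509 = 203.5165 mcg/mL·hr
F = (AUC_ev/D_ev)/(AUC_iv/D_iv) = (203.5165/40)/(310.541/10) = 5.0879125/31.0541 = 0.1638

F = 0.164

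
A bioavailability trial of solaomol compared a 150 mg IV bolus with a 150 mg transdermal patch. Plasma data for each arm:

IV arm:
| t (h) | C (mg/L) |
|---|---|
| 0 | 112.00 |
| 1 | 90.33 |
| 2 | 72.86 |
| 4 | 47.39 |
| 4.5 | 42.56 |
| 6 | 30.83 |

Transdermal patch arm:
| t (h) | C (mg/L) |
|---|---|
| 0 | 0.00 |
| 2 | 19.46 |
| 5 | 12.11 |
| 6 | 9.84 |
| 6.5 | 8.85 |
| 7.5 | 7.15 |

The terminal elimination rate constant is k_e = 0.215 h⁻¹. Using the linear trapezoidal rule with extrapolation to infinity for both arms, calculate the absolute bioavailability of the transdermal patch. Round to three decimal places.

Trapezoidal AUC_0→6 (IV):
  [0→1]: (112.00+90.33)/2 × 1 = 101.165
  [1→2]: (90.33+72.86)/2 × 1 = 81.595
  [2→4]: (72.86+47.39)/2 × 2 = 120.25
  [4→4.5]: (47.39+42.56)/2 × 0.5 = 22.4875
  [4.5→6]: (42.56+30.83)/2 × 1.5 = 55.0425
  Sum = 380.54 mg/L·h
IV tail: 30.83/0.215 = 143.395; AUC_iv,0→∞ = 380.54 + 143.395 = 523.935 mg/L·h
Trapezoidal AUC_0→7.5 (transdermal patch):
  [0→2]: (0.00+19.46)/2 × 2 = 19.46
  [2→5]: (19.46+12.11)/2 × 3 = 47.355
  [5→6]: (12.11+9.84)/2 × 1 = 10.975
  [6→6.5]: (9.84+8.85)/2 × 0.5 = 4.6725
  [6.5→7.5]: (8.85+7.15)/2 × 1 = 8.0
  Sum = 90.4625 mg/L·h
transdermal patch tail: 7.15/0.215 = 33.256; AUC_ev,0→∞ = 90.4625 + 33.256 = 123.7185 mg/L·h
F = (AUC_ev/D_ev)/(AUC_iv/D_iv) = (123.7185/150)/(523.935/150) = 0.82479/3.4929 = 0.2361

F = 0.236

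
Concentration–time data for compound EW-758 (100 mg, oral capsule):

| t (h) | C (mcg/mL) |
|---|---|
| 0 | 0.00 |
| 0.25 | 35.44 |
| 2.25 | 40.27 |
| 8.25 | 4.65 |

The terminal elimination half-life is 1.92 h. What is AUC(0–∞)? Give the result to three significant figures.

AUC = 228 mcg/mL·h

Trapezoidal AUC_0→8.25:
  [0→0.25]: (0.00+35.44)/2 × 0.25 = 4.43
  [0.25→2.25]: (35.44+40.27)/2 × 2 = 75.71
  [2.25→8.25]: (40.27+4.65)/2 × 6 = 134.76
  Sum = 214.9 mcg/mL·h
k_e = ln2 / t½ = 0.693147 / 1.92 = 0.3610 h^-1
Extrapolated tail: C_last / k_e = 4.65 / 0.361 = 12.881
AUC_0→∞ = 214.9 + 12.881 = 227.781 mcg/mL·h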